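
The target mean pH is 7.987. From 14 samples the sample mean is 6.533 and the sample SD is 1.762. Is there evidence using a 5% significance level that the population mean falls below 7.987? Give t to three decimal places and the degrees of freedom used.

H0: μ = 7.987; H1: μ < 7.987 (one-sample t-test, left-tailed).
t = (x̄ − μ₀)/(s/√n) = (6.533 − 7.987)/(1.762/√14) = -3.088
df = n − 1 = 13
p-value = P(T ≤ -3.088) ≈ 0.004
Since p ≈ 0.004 < α = 0.05, reject H0; the data support H1.

t = -3.088, df = 13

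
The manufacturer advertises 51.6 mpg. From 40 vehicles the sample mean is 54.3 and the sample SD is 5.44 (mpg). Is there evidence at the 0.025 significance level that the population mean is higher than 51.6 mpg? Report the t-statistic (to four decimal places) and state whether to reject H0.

t = 3.1390; reject H0

H0: μ = 51.6; H1: μ > 51.6 (one-sample t-test, right-tailed).
t = (x̄ − μ₀)/(s/√n) = (54.3 − 51.6)/(5.44/√40) = 3.1390
df = n − 1 = 39
p-value = P(T ≥ 3.1390) ≈ 0.0016
Since p ≈ 0.0016 < α = 0.025, reject H0; the evidence is statistically significant.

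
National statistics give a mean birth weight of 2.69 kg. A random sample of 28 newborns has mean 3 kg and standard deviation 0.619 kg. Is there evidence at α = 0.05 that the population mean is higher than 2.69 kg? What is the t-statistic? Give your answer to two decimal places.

2.65

H0: μ = 2.69; H1: μ > 2.69 (one-sample t-test, right-tailed).
t = (x̄ − μ₀)/(s/√n) = (3 − 2.69)/(0.619/√28) = 2.65
df = n − 1 = 27
p-value = P(T ≥ 2.65) ≈ 0.007
Since p ≈ 0.007 < α = 0.05, reject H0; the evidence is statistically significant.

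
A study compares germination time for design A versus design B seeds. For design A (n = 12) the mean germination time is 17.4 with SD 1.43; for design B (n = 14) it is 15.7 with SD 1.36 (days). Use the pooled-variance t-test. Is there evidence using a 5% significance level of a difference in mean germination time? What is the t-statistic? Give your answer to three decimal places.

3.103

Let group 1 = design A, group 2 = design B. H0: μ_1 = μ_2; H1: μ_1 ≠ μ_2 (two-sample pooled-variance t-test, two-sided).
s_p² = [(12−1)·1.43² + (14−1)·1.36²]/(12+14−2) = 1.93911
t = (17.4 − 15.7)/√[1.93911·(1/12 + 1/14)] = 3.103
df = n₁ + n₂ − 2 = 24
Two-sided p-value ≈ 0.0048
Since p ≈ 0.0048 < α = 0.05, reject H0; the evidence is statistically significant.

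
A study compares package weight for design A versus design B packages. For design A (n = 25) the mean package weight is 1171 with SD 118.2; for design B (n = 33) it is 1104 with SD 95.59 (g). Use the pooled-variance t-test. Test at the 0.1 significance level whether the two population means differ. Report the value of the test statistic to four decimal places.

2.3867

Let group 1 = design A, group 2 = design B. H0: μ_1 = μ_2; H1: μ_1 ≠ μ_2 (two-sample pooled-variance t-test, two-sided).
s_p² = [(25−1)·118.2² + (33−1)·95.59²]/(25+33−2) = 11209.1
t = (1171 − 1104)/√[11209.1·(1/25 + 1/33)] = 2.3867
df = n₁ + n₂ − 2 = 56
Two-sided p-value ≈ 0.020
Since p ≈ 0.020 < α = 0.1, reject H0; the data support H1.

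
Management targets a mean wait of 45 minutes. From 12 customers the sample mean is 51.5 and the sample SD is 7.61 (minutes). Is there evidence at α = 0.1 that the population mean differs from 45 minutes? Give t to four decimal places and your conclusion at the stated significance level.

H0: μ = 45; H1: μ ≠ 45 (one-sample t-test, two-sided).
t = (x̄ − μ₀)/(s/√n) = (51.5 − 45)/(7.61/√12) = 2.9588
df = n − 1 = 11
Two-sided p-value ≈ 0.0130
Since p ≈ 0.0130 < α = 0.1, reject H0; the data support H1.

t = 2.9588; reject H0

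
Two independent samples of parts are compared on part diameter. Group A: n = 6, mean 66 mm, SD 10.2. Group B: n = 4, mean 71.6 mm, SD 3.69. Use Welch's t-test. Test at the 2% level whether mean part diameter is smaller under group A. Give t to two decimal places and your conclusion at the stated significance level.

t = -1.23; fail to reject H0

Let group 1 = group A, group 2 = group B. H0: μ_1 = μ_2; H1: μ_1 < μ_2 (Welch's two-sample t-test, left-tailed).
t = (x̄_1 − x̄_2)/√(s_1²/n_1 + s_2²/n_2) = (66 − 71.6)/√(10.2²/6 + 3.69²/4) = -1.23
Welch–Satterthwaite df ≈ 6.72
p-value = P(T ≤ -1.23) ≈ 0.130
Since p ≈ 0.130 > α = 0.02, fail to reject H0; the data do not provide sufficient evidence against H0.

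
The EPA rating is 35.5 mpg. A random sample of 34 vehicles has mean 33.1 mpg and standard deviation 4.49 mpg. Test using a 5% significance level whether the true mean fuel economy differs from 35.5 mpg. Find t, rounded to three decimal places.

-3.117

H0: μ = 35.5; H1: μ ≠ 35.5 (one-sample t-test, two-sided).
t = (x̄ − μ₀)/(s/√n) = (33.1 − 35.5)/(4.49/√34) = -3.117
df = n − 1 = 33
Two-sided p-value ≈ 0.0038
Since p ≈ 0.0038 < α = 0.05, reject H0; the data support H1.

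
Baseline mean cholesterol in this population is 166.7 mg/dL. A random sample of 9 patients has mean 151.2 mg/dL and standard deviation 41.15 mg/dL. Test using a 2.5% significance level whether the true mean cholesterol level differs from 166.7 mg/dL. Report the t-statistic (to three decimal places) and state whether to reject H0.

H0: μ = 166.7; H1: μ ≠ 166.7 (one-sample t-test, two-sided).
t = (x̄ − μ₀)/(s/√n) = (151.2 − 166.7)/(41.15/√9) = -1.130
df = n − 1 = 8
Two-sided p-value ≈ 0.2912
Since p ≈ 0.2912 > α = 0.025, fail to reject H0; the data do not provide sufficient evidence against H0.

t = -1.130; fail to reject H0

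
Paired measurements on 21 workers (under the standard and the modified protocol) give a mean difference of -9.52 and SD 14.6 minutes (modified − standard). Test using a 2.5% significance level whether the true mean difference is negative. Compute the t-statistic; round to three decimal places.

H0: μ_d = 0; H1: μ_d < 0 (paired t-test on the differences, left-tailed).
t = d̄/(s_d/√n) = -9.52/(14.6/√21) = -2.988
df = n − 1 = 20
p-value = P(T ≤ -2.988) ≈ 0.004
Since p ≈ 0.004 < α = 0.025, reject H0; the data support H1.

-2.988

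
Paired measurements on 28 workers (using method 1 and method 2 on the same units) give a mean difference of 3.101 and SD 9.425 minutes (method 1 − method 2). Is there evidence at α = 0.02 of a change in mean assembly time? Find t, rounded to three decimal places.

1.741

H0: μ_d = 0; H1: μ_d ≠ 0 (paired t-test on the differences, two-sided).
t = d̄/(s_d/√n) = 3.101/(9.425/√28) = 1.741
df = n − 1 = 27
Two-sided p-value ≈ 0.0931
Since p ≈ 0.0931 > α = 0.02, fail to reject H0; the data do not provide sufficient evidence against H0.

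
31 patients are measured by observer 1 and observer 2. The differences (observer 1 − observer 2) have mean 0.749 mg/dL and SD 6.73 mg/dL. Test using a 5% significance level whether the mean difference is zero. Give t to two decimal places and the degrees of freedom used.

H0: μ_d = 0; H1: μ_d ≠ 0 (paired t-test on the differences, two-sided).
t = d̄/(s_d/√n) = 0.749/(6.73/√31) = 0.62
df = n − 1 = 30
Two-sided p-value ≈ 0.540
Since p ≈ 0.540 > α = 0.05, fail to reject H0; the evidence is not statistically significant.

t = 0.62, df = 30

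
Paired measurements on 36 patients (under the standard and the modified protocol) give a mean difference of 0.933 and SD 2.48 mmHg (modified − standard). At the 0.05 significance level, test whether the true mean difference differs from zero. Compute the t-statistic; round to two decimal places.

H0: μ_d = 0; H1: μ_d ≠ 0 (paired t-test on the differences, two-sided).
t = d̄/(s_d/√n) = 0.933/(2.48/√36) = 2.26
df = n − 1 = 35
Two-sided p-value ≈ 0.0303
Since p ≈ 0.0303 < α = 0.05, reject H0; the data support H1.

2.26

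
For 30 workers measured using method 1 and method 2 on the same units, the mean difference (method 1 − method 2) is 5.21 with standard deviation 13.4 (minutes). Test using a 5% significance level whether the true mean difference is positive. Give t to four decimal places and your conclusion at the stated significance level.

t = 2.1296; reject H0

H0: μ_d = 0; H1: μ_d > 0 (paired t-test on the differences, right-tailed).
t = d̄/(s_d/√n) = 5.21/(13.4/√30) = 2.1296
df = n − 1 = 29
p-value = P(T ≥ 2.1296) ≈ 0.0209
Since p ≈ 0.0209 < α = 0.05, reject H0; the data support H1.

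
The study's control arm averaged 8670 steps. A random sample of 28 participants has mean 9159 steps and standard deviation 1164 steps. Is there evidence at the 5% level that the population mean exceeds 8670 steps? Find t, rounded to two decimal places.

H0: μ = 8670; H1: μ > 8670 (one-sample t-test, right-tailed).
t = (x̄ − μ₀)/(s/√n) = (9159 − 8670)/(1164/√28) = 2.22
df = n − 1 = 27
p-value = P(T ≥ 2.22) ≈ 0.017
Since p ≈ 0.017 < α = 0.05, reject H0; the data support H1.

2.22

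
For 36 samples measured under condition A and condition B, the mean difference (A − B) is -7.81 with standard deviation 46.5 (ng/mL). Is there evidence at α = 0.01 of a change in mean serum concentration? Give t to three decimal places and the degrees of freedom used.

t = -1.008, df = 35

H0: μ_d = 0; H1: μ_d ≠ 0 (paired t-test on the differences, two-sided).
t = d̄/(s_d/√n) = -7.81/(46.5/√36) = -1.008
df = n − 1 = 35
Two-sided p-value ≈ 0.3205
Since p ≈ 0.3205 > α = 0.01, fail to reject H0; the data do not provide sufficient evidence against H0.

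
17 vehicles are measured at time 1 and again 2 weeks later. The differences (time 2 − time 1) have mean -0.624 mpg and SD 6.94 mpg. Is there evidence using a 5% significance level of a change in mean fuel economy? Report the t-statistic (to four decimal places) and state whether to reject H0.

t = -0.3707; fail to reject H0

H0: μ_d = 0; H1: μ_d ≠ 0 (paired t-test on the differences, two-sided).
t = d̄/(s_d/√n) = -0.624/(6.94/√17) = -0.3707
df = n − 1 = 16
Two-sided p-value ≈ 0.716
Since p ≈ 0.716 > α = 0.05, fail to reject H0; the evidence is not statistically significant.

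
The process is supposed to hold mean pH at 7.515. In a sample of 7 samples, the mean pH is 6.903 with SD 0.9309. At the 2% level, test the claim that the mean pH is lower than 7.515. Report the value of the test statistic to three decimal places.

H0: μ = 7.515; H1: μ < 7.515 (one-sample t-test, left-tailed).
t = (x̄ − μ₀)/(s/√n) = (6.903 − 7.515)/(0.9309/√7) = -1.739
df = n − 1 = 6
p-value = P(T ≤ -1.739) ≈ 0.0663
Since p ≈ 0.0663 > α = 0.02, fail to reject H0; the evidence is not statistically significant.

-1.739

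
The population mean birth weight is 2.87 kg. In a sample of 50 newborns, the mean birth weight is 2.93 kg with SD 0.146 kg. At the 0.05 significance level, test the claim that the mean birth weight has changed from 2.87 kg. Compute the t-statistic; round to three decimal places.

H0: μ = 2.87; H1: μ ≠ 2.87 (one-sample t-test, two-sided).
t = (x̄ − μ₀)/(s/√n) = (2.93 − 2.87)/(0.146/√50) = 2.906
df = n − 1 = 49
Two-sided p-value ≈ 0.005
Since p ≈ 0.005 < α = 0.05, reject H0; the data support H1.

2.906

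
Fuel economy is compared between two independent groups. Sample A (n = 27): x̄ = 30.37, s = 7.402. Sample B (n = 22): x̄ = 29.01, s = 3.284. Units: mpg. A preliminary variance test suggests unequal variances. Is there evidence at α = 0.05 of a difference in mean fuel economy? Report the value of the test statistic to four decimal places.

0.8568

Let group 1 = sample A, group 2 = sample B. H0: μ_1 = μ_2; H1: μ_1 ≠ μ_2 (Welch's two-sample t-test, two-sided).
t = (x̄_1 − x̄_2)/√(s_1²/n_1 + s_2²/n_2) = (30.37 − 29.01)/√(7.402²/27 + 3.284²/22) = 0.8568
Welch–Satterthwaite df ≈ 37.38
Two-sided p-value ≈ 0.397
Since p ≈ 0.397 > α = 0.05, fail to reject H0; the data do not provide sufficient evidence against H0.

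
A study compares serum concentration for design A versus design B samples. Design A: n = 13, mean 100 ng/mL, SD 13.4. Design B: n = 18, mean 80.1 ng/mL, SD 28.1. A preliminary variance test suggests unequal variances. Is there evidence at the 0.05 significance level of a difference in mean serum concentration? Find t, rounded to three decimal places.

Let group 1 = design A, group 2 = design B. H0: μ_1 = μ_2; H1: μ_1 ≠ μ_2 (Welch's two-sample t-test, two-sided).
t = (x̄_1 − x̄_2)/√(s_1²/n_1 + s_2²/n_2) = (100 − 80.1)/√(13.4²/13 + 28.1²/18) = 2.620
Welch–Satterthwaite df ≈ 25.77
Two-sided p-value ≈ 0.0145
Since p ≈ 0.0145 < α = 0.05, reject H0; the data support H1.

2.620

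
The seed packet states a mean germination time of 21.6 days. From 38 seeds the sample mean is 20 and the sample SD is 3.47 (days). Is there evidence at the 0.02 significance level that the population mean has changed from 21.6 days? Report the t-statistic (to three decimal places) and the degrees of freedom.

t = -2.842, df = 37

H0: μ = 21.6; H1: μ ≠ 21.6 (one-sample t-test, two-sided).
t = (x̄ − μ₀)/(s/√n) = (20 − 21.6)/(3.47/√38) = -2.842
df = n − 1 = 37
Two-sided p-value ≈ 0.0072
Since p ≈ 0.0072 < α = 0.02, reject H0; the data support H1.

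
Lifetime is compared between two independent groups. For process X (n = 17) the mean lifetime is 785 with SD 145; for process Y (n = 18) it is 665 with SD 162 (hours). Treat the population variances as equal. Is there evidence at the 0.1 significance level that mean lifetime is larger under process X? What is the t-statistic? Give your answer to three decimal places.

Let group 1 = process X, group 2 = process Y. H0: μ_1 = μ_2; H1: μ_1 > μ_2 (two-sample pooled-variance t-test, right-tailed).
s_p² = [(17−1)·145² + (18−1)·162²]/(17+18−2) = 23713.6
t = (785 − 665)/√[23713.6·(1/17 + 1/18)] = 2.304
df = n₁ + n₂ − 2 = 33
p-value = P(T ≥ 2.304) ≈ 0.014
Since p ≈ 0.014 < α = 0.1, reject H0; the evidence is statistically significant.

2.304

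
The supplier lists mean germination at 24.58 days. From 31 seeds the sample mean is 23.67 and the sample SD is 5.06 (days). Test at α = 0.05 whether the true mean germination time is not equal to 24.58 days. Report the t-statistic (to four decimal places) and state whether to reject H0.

H0: μ = 24.58; H1: μ ≠ 24.58 (one-sample t-test, two-sided).
t = (x̄ − μ₀)/(s/√n) = (23.67 − 24.58)/(5.06/√31) = -1.0013
df = n − 1 = 30
Two-sided p-value ≈ 0.3247
Since p ≈ 0.3247 > α = 0.05, fail to reject H0; the data do not provide sufficient evidence against H0.

t = -1.0013; fail to reject H0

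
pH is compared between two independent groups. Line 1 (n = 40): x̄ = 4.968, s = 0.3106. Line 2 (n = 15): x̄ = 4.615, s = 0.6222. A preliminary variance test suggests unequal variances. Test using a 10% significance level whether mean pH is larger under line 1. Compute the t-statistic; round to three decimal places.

2.101

Let group 1 = line 1, group 2 = line 2. H0: μ_1 = μ_2; H1: μ_1 > μ_2 (Welch's two-sample t-test, right-tailed).
t = (x̄_1 − x̄_2)/√(s_1²/n_1 + s_2²/n_2) = (4.968 − 4.615)/√(0.3106²/40 + 0.6222²/15) = 2.101
Welch–Satterthwaite df ≈ 16.69
p-value = P(T ≥ 2.101) ≈ 0.0256
Since p ≈ 0.0256 < α = 0.1, reject H0; the data support H1.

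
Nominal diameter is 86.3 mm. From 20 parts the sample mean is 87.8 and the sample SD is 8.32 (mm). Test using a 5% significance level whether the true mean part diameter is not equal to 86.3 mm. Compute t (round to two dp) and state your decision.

t = 0.81; fail to reject H0

H0: μ = 86.3; H1: μ ≠ 86.3 (one-sample t-test, two-sided).
t = (x̄ − μ₀)/(s/√n) = (87.8 − 86.3)/(8.32/√20) = 0.81
df = n − 1 = 19
Two-sided p-value ≈ 0.4301
Since p ≈ 0.4301 > α = 0.05, fail to reject H0; the evidence is not statistically significant.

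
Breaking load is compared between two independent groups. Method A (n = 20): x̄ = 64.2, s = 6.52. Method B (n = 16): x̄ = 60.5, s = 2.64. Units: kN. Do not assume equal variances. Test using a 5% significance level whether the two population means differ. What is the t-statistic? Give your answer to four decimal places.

2.3120

Let group 1 = method A, group 2 = method B. H0: μ_1 = μ_2; H1: μ_1 ≠ μ_2 (Welch's two-sample t-test, two-sided).
t = (x̄_1 − x̄_2)/√(s_1²/n_1 + s_2²/n_2) = (64.2 − 60.5)/√(6.52²/20 + 2.64²/16) = 2.3120
Welch–Satterthwaite df ≈ 26.19
Two-sided p-value ≈ 0.0289
Since p ≈ 0.0289 < α = 0.05, reject H0; the evidence is statistically significant.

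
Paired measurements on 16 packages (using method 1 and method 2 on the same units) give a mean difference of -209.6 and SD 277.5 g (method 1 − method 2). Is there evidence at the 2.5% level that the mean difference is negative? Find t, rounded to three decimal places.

H0: μ_d = 0; H1: μ_d < 0 (paired t-test on the differences, left-tailed).
t = d̄/(s_d/√n) = -209.6/(277.5/√16) = -3.021
df = n − 1 = 15
p-value = P(T ≤ -3.021) ≈ 0.0043
Since p ≈ 0.0043 < α = 0.025, reject H0; the data support H1.

-3.021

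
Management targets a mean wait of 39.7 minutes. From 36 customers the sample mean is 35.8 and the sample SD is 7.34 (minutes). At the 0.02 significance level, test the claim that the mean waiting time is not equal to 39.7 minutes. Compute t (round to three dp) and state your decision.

H0: μ = 39.7; H1: μ ≠ 39.7 (one-sample t-test, two-sided).
t = (x̄ − μ₀)/(s/√n) = (35.8 − 39.7)/(7.34/√36) = -3.188
df = n − 1 = 35
Two-sided p-value ≈ 0.003
Since p ≈ 0.003 < α = 0.02, reject H0; the data support H1.

t = -3.188; reject H0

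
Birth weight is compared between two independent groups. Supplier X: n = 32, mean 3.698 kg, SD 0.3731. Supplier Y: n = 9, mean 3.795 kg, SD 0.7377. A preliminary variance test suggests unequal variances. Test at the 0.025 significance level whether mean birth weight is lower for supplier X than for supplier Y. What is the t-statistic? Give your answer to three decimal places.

-0.381

Let group 1 = supplier X, group 2 = supplier Y. H0: μ_1 = μ_2; H1: μ_1 < μ_2 (Welch's two-sample t-test, left-tailed).
t = (x̄_1 − x̄_2)/√(s_1²/n_1 + s_2²/n_2) = (3.698 − 3.795)/√(0.3731²/32 + 0.7377²/9) = -0.381
Welch–Satterthwaite df ≈ 9.18
p-value = P(T ≤ -0.381) ≈ 0.3559
Since p ≈ 0.3559 > α = 0.025, fail to reject H0; the data do not provide sufficient evidence against H0.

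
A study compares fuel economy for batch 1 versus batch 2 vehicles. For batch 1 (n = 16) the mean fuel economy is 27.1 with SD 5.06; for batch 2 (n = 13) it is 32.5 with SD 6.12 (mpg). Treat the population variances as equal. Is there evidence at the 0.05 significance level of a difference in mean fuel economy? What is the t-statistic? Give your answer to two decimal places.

-2.60

Let group 1 = batch 1, group 2 = batch 2. H0: μ_1 = μ_2; H1: μ_1 ≠ μ_2 (two-sample pooled-variance t-test, two-sided).
s_p² = [(16−1)·5.06² + (13−1)·6.12²]/(16+13−2) = 30.8706
t = (27.1 − 32.5)/√[30.8706·(1/16 + 1/13)] = -2.60
df = n₁ + n₂ − 2 = 27
Two-sided p-value ≈ 0.0148
Since p ≈ 0.0148 < α = 0.05, reject H0; the data support H1.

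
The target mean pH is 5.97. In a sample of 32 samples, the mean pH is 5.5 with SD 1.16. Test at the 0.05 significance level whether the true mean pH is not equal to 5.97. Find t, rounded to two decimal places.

H0: μ = 5.97; H1: μ ≠ 5.97 (one-sample t-test, two-sided).
t = (x̄ − μ₀)/(s/√n) = (5.5 − 5.97)/(1.16/√32) = -2.29
df = n − 1 = 31
Two-sided p-value ≈ 0.0289
Since p ≈ 0.0289 < α = 0.05, reject H0; the evidence is statistically significant.

-2.29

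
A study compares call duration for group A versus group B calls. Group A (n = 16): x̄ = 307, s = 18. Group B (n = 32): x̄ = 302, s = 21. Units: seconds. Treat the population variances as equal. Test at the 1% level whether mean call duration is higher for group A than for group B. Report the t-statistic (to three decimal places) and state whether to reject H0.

Let group 1 = group A, group 2 = group B. H0: μ_1 = μ_2; H1: μ_1 > μ_2 (two-sample pooled-variance t-test, right-tailed).
s_p² = [(16−1)·18² + (32−1)·21²]/(16+32−2) = 402.848
t = (307 − 302)/√[402.848·(1/16 + 1/32)] = 0.814
df = n₁ + n₂ − 2 = 46
p-value = P(T ≥ 0.814) ≈ 0.210
Since p ≈ 0.210 > α = 0.01, fail to reject H0; the data do not provide sufficient evidence against H0.

t = 0.814; fail to reject H0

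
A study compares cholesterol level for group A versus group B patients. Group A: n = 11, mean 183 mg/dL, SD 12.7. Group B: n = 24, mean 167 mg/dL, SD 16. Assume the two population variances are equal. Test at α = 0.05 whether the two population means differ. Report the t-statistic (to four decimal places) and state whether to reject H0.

t = 2.9147; reject H0

Let group 1 = group A, group 2 = group B. H0: μ_1 = μ_2; H1: μ_1 ≠ μ_2 (two-sample pooled-variance t-test, two-sided).
s_p² = [(11−1)·12.7² + (24−1)·16²]/(11+24−2) = 227.3
t = (183 − 167)/√[227.3·(1/11 + 1/24)] = 2.9147
df = n₁ + n₂ − 2 = 33
Two-sided p-value ≈ 0.006
Since p ≈ 0.006 < α = 0.05, reject H0; the data support H1.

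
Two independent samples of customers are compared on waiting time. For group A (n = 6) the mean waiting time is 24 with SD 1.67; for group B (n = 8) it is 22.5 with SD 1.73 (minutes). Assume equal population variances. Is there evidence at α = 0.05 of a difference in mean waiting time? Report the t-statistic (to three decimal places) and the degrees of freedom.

t = 1.629, df = 12

Let group 1 = group A, group 2 = group B. H0: μ_1 = μ_2; H1: μ_1 ≠ μ_2 (two-sample pooled-variance t-test, two-sided).
s_p² = [(6−1)·1.67² + (8−1)·1.73²]/(6+8−2) = 2.9079
t = (24 − 22.5)/√[2.9079·(1/6 + 1/8)] = 1.629
df = n₁ + n₂ − 2 = 12
Two-sided p-value ≈ 0.129
Since p ≈ 0.129 > α = 0.05, fail to reject H0; the evidence is not statistically significant.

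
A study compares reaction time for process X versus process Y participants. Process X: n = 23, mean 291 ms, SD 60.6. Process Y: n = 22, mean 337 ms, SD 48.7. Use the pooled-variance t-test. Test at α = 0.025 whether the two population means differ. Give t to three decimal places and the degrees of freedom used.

t = -2.799, df = 43

Let group 1 = process X, group 2 = process Y. H0: μ_1 = μ_2; H1: μ_1 ≠ μ_2 (two-sample pooled-variance t-test, two-sided).
s_p² = [(23−1)·60.6² + (22−1)·48.7²]/(23+22−2) = 3037.15
t = (291 − 337)/√[3037.15·(1/23 + 1/22)] = -2.799
df = n₁ + n₂ − 2 = 43
Two-sided p-value ≈ 0.0076
Since p ≈ 0.0076 < α = 0.025, reject H0; the evidence is statistically significant.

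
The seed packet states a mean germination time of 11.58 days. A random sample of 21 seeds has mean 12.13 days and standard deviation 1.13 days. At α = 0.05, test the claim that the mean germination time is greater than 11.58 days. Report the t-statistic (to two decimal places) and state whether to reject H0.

H0: μ = 11.58; H1: μ > 11.58 (one-sample t-test, right-tailed).
t = (x̄ − μ₀)/(s/√n) = (12.13 − 11.58)/(1.13/√21) = 2.23
df = n − 1 = 20
p-value = P(T ≥ 2.23) ≈ 0.019
Since p ≈ 0.019 < α = 0.05, reject H0; the data support H1.

t = 2.23; reject H0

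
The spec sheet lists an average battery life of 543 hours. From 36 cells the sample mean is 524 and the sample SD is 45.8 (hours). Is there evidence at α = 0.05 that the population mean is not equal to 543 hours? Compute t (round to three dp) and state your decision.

H0: μ = 543; H1: μ ≠ 543 (one-sample t-test, two-sided).
t = (x̄ − μ₀)/(s/√n) = (524 − 543)/(45.8/√36) = -2.489
df = n − 1 = 35
Two-sided p-value ≈ 0.0177
Since p ≈ 0.0177 < α = 0.05, reject H0; the data support H1.

t = -2.489; reject H0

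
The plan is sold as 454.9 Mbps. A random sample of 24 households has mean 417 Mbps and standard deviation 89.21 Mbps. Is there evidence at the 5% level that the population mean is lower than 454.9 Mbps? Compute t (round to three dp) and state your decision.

H0: μ = 454.9; H1: μ < 454.9 (one-sample t-test, left-tailed).
t = (x̄ − μ₀)/(s/√n) = (417 − 454.9)/(89.21/√24) = -2.081
df = n − 1 = 23
p-value = P(T ≤ -2.081) ≈ 0.024
Since p ≈ 0.024 < α = 0.05, reject H0; the evidence is statistically significant.

t = -2.081; reject H0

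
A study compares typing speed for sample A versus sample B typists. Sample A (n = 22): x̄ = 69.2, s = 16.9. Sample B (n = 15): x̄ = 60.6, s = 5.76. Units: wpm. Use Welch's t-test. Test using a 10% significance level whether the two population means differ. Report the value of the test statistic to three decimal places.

Let group 1 = sample A, group 2 = sample B. H0: μ_1 = μ_2; H1: μ_1 ≠ μ_2 (Welch's two-sample t-test, two-sided).
t = (x̄_1 − x̄_2)/√(s_1²/n_1 + s_2²/n_2) = (69.2 − 60.6)/√(16.9²/22 + 5.76²/15) = 2.206
Welch–Satterthwaite df ≈ 27.57
Two-sided p-value ≈ 0.0359
Since p ≈ 0.0359 < α = 0.1, reject H0; the evidence is statistically significant.

2.206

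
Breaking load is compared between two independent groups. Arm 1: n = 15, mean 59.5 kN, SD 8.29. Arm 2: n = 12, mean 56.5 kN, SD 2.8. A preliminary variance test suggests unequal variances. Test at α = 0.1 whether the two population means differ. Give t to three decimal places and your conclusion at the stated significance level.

t = 1.311; fail to reject H0

Let group 1 = arm 1, group 2 = arm 2. H0: μ_1 = μ_2; H1: μ_1 ≠ μ_2 (Welch's two-sample t-test, two-sided).
t = (x̄_1 − x̄_2)/√(s_1²/n_1 + s_2²/n_2) = (59.5 − 56.5)/√(8.29²/15 + 2.8²/12) = 1.311
Welch–Satterthwaite df ≈ 17.82
Two-sided p-value ≈ 0.206
Since p ≈ 0.206 > α = 0.1, fail to reject H0; the data do not provide sufficient evidence against H0.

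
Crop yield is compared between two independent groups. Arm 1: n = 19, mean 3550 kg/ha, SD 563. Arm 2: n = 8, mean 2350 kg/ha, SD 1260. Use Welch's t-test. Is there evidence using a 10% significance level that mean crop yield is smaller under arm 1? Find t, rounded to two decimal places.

Let group 1 = arm 1, group 2 = arm 2. H0: μ_1 = μ_2; H1: μ_1 < μ_2 (Welch's two-sample t-test, left-tailed).
t = (x̄_1 − x̄_2)/√(s_1²/n_1 + s_2²/n_2) = (3550 − 2350)/√(563²/19 + 1260²/8) = 2.59
Welch–Satterthwaite df ≈ 8.20
p-value = P(T ≤ 2.59) ≈ 0.984
Since p ≈ 0.984 > α = 0.1, fail to reject H0; the data do not provide sufficient evidence against H0.

2.59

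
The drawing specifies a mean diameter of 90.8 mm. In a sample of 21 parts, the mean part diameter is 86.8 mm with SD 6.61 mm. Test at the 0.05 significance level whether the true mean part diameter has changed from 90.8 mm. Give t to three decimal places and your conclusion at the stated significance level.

t = -2.773; reject H0

H0: μ = 90.8; H1: μ ≠ 90.8 (one-sample t-test, two-sided).
t = (x̄ − μ₀)/(s/√n) = (86.8 − 90.8)/(6.61/√21) = -2.773
df = n − 1 = 20
Two-sided p-value ≈ 0.012
Since p ≈ 0.012 < α = 0.05, reject H0; the evidence is statistically significant.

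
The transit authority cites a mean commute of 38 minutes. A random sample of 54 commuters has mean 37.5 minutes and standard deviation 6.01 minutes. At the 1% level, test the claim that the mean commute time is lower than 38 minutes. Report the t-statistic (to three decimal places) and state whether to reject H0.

t = -0.611; fail to reject H0

H0: μ = 38; H1: μ < 38 (one-sample t-test, left-tailed).
t = (x̄ − μ₀)/(s/√n) = (37.5 − 38)/(6.01/√54) = -0.611
df = n − 1 = 53
p-value = P(T ≤ -0.611) ≈ 0.2718
Since p ≈ 0.2718 > α = 0.01, fail to reject H0; the evidence is not statistically significant.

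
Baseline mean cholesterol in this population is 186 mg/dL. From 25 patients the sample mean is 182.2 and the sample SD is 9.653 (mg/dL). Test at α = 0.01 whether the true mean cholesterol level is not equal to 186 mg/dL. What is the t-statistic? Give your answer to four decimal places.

H0: μ = 186; H1: μ ≠ 186 (one-sample t-test, two-sided).
t = (x̄ − μ₀)/(s/√n) = (182.2 − 186)/(9.653/√25) = -1.9683
df = n − 1 = 24
Two-sided p-value ≈ 0.061
Since p ≈ 0.061 > α = 0.01, fail to reject H0; the evidence is not statistically significant.

-1.9683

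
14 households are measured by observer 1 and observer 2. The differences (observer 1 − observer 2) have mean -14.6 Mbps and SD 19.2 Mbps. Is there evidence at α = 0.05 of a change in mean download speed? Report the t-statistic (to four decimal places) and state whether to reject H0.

H0: μ_d = 0; H1: μ_d ≠ 0 (paired t-test on the differences, two-sided).
t = d̄/(s_d/√n) = -14.6/(19.2/√14) = -2.8452
df = n − 1 = 13
Two-sided p-value ≈ 0.0138
Since p ≈ 0.0138 < α = 0.05, reject H0; the data support H1.

t = -2.8452; reject H0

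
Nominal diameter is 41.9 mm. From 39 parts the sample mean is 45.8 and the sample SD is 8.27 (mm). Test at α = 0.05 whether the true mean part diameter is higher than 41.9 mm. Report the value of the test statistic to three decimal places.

2.945

H0: μ = 41.9; H1: μ > 41.9 (one-sample t-test, right-tailed).
t = (x̄ − μ₀)/(s/√n) = (45.8 − 41.9)/(8.27/√39) = 2.945
df = n − 1 = 38
p-value = P(T ≥ 2.945) ≈ 0.003
Since p ≈ 0.003 < α = 0.05, reject H0; the evidence is statistically significant.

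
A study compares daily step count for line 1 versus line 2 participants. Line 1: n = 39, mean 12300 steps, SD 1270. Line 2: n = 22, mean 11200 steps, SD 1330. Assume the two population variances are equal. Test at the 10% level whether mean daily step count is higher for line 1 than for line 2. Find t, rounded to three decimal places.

3.194

Let group 1 = line 1, group 2 = line 2. H0: μ_1 = μ_2; H1: μ_1 > μ_2 (two-sample pooled-variance t-test, right-tailed).
s_p² = [(39−1)·1270² + (22−1)·1330²]/(39+22−2) = 1668430
t = (12300 − 11200)/√[1668430·(1/39 + 1/22)] = 3.194
df = n₁ + n₂ − 2 = 59
p-value = P(T ≥ 3.194) ≈ 0.0011
Since p ≈ 0.0011 < α = 0.1, reject H0; the data support H1.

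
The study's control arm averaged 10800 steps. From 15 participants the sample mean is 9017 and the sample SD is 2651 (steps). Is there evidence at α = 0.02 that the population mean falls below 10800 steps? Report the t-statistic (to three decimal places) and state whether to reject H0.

H0: μ = 10800; H1: μ < 10800 (one-sample t-test, left-tailed).
t = (x̄ − μ₀)/(s/√n) = (9017 − 10800)/(2651/√15) = -2.605
df = n − 1 = 14
p-value = P(T ≤ -2.605) ≈ 0.0104
Since p ≈ 0.0104 < α = 0.02, reject H0; the data support H1.

t = -2.605; reject H0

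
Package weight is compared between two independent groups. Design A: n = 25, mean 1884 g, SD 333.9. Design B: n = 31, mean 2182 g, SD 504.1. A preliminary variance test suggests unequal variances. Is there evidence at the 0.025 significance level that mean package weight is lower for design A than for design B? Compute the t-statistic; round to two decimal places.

-2.65

Let group 1 = design A, group 2 = design B. H0: μ_1 = μ_2; H1: μ_1 < μ_2 (Welch's two-sample t-test, left-tailed).
t = (x̄_1 − x̄_2)/√(s_1²/n_1 + s_2²/n_2) = (1884 − 2182)/√(333.9²/25 + 504.1²/31) = -2.65
Welch–Satterthwaite df ≈ 52.21
p-value = P(T ≤ -2.65) ≈ 0.0053
Since p ≈ 0.0053 < α = 0.025, reject H0; the data support H1.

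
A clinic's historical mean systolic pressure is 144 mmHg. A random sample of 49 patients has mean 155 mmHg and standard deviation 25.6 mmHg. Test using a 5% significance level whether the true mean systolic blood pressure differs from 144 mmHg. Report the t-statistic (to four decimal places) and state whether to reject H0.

t = 3.0078; reject H0

H0: μ = 144; H1: μ ≠ 144 (one-sample t-test, two-sided).
t = (x̄ − μ₀)/(s/√n) = (155 − 144)/(25.6/√49) = 3.0078
df = n − 1 = 48
Two-sided p-value ≈ 0.0042
Since p ≈ 0.0042 < α = 0.05, reject H0; the data support H1.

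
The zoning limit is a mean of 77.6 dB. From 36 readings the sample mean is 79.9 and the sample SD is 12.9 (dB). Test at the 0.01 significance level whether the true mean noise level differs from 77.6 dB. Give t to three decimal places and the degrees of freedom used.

t = 1.070, df = 35

H0: μ = 77.6; H1: μ ≠ 77.6 (one-sample t-test, two-sided).
t = (x̄ − μ₀)/(s/√n) = (79.9 − 77.6)/(12.9/√36) = 1.070
df = n − 1 = 35
Two-sided p-value ≈ 0.2920
Since p ≈ 0.2920 > α = 0.01, fail to reject H0; the data do not provide sufficient evidence against H0.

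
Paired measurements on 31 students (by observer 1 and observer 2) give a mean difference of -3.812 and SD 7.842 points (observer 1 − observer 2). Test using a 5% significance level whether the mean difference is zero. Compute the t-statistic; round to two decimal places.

H0: μ_d = 0; H1: μ_d ≠ 0 (paired t-test on the differences, two-sided).
t = d̄/(s_d/√n) = -3.812/(7.842/√31) = -2.71
df = n − 1 = 30
Two-sided p-value ≈ 0.0111
Since p ≈ 0.0111 < α = 0.05, reject H0; the data support H1.

-2.71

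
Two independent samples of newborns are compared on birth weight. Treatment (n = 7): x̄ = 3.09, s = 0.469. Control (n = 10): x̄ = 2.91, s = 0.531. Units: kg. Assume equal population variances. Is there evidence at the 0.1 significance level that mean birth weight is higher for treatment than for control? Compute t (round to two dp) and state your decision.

Let group 1 = treatment, group 2 = control. H0: μ_1 = μ_2; H1: μ_1 > μ_2 (two-sample pooled-variance t-test, right-tailed).
s_p² = [(7−1)·0.469² + (10−1)·0.531²]/(7+10−2) = 0.257161
t = (3.09 − 2.91)/√[0.257161·(1/7 + 1/10)] = 0.72
df = n₁ + n₂ − 2 = 15
p-value = P(T ≥ 0.72) ≈ 0.2412
Since p ≈ 0.2412 > α = 0.1, fail to reject H0; the data do not provide sufficient evidence against H0.

t = 0.72; fail to reject H0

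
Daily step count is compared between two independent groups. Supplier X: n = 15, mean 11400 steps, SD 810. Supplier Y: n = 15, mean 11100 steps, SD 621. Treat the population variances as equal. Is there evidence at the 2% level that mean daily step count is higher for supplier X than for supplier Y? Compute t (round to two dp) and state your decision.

Let group 1 = supplier X, group 2 = supplier Y. H0: μ_1 = μ_2; H1: μ_1 > μ_2 (two-sample pooled-variance t-test, right-tailed).
s_p² = [(15−1)·810² + (15−1)·621²]/(15+15−2) = 520870
t = (11400 − 11100)/√[520870·(1/15 + 1/15)] = 1.14
df = n₁ + n₂ − 2 = 28
p-value = P(T ≥ 1.14) ≈ 0.1323
Since p ≈ 0.1323 > α = 0.02, fail to reject H0; the evidence is not statistically significant.

t = 1.14; fail to reject H0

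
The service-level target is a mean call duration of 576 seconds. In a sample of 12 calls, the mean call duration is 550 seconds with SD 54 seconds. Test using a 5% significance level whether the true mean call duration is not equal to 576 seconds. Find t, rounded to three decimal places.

H0: μ = 576; H1: μ ≠ 576 (one-sample t-test, two-sided).
t = (x̄ − μ₀)/(s/√n) = (550 − 576)/(54/√12) = -1.668
df = n − 1 = 11
Two-sided p-value ≈ 0.124
Since p ≈ 0.124 > α = 0.05, fail to reject H0; the evidence is not statistically significant.

-1.668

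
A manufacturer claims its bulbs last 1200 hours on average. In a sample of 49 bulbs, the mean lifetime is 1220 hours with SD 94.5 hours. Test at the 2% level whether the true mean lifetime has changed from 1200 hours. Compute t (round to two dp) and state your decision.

t = 1.48; fail to reject H0

H0: μ = 1200; H1: μ ≠ 1200 (one-sample t-test, two-sided).
t = (x̄ − μ₀)/(s/√n) = (1220 − 1200)/(94.5/√49) = 1.48
df = n − 1 = 48
Two-sided p-value ≈ 0.145
Since p ≈ 0.145 > α = 0.02, fail to reject H0; the evidence is not statistically significant.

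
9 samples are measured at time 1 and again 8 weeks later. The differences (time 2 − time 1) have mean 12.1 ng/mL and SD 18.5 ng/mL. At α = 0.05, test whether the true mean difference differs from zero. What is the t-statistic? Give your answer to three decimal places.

1.962

H0: μ_d = 0; H1: μ_d ≠ 0 (paired t-test on the differences, two-sided).
t = d̄/(s_d/√n) = 12.1/(18.5/√9) = 1.962
df = n − 1 = 8
Two-sided p-value ≈ 0.085
Since p ≈ 0.085 > α = 0.05, fail to reject H0; the evidence is not statistically significant.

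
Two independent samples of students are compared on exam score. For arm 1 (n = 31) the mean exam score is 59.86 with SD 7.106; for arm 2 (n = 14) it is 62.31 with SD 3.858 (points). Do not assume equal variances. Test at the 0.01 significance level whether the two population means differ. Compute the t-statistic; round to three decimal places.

Let group 1 = arm 1, group 2 = arm 2. H0: μ_1 = μ_2; H1: μ_1 ≠ μ_2 (Welch's two-sample t-test, two-sided).
t = (x̄_1 − x̄_2)/√(s_1²/n_1 + s_2²/n_2) = (59.86 − 62.31)/√(7.106²/31 + 3.858²/14) = -1.493
Welch–Satterthwaite df ≈ 41.32
Two-sided p-value ≈ 0.143
Since p ≈ 0.143 > α = 0.01, fail to reject H0; the data do not provide sufficient evidence against H0.

-1.493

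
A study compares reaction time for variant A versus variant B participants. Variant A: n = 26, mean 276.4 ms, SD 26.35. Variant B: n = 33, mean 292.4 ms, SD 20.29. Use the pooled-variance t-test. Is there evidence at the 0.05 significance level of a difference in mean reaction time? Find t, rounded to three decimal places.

Let group 1 = variant A, group 2 = variant B. H0: μ_1 = μ_2; H1: μ_1 ≠ μ_2 (two-sample pooled-variance t-test, two-sided).
s_p² = [(26−1)·26.35² + (33−1)·20.29²]/(26+33−2) = 535.648
t = (276.4 − 292.4)/√[535.648·(1/26 + 1/33)] = -2.636
df = n₁ + n₂ − 2 = 57
Two-sided p-value ≈ 0.0108
Since p ≈ 0.0108 < α = 0.05, reject H0; the evidence is statistically significant.

-2.636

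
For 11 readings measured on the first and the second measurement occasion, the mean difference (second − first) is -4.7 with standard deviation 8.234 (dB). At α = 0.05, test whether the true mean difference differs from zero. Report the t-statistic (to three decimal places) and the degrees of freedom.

t = -1.893, df = 10

H0: μ_d = 0; H1: μ_d ≠ 0 (paired t-test on the differences, two-sided).
t = d̄/(s_d/√n) = -4.7/(8.234/√11) = -1.893
df = n − 1 = 10
Two-sided p-value ≈ 0.0876
Since p ≈ 0.0876 > α = 0.05, fail to reject H0; the data do not provide sufficient evidence against H0.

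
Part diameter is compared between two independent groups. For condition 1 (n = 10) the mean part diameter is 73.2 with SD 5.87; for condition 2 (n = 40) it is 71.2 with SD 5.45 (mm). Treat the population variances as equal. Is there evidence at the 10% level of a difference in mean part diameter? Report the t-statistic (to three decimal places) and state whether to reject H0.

Let group 1 = condition 1, group 2 = condition 2. H0: μ_1 = μ_2; H1: μ_1 ≠ μ_2 (two-sample pooled-variance t-test, two-sided).
s_p² = [(10−1)·5.87² + (40−1)·5.45²]/(10+40−2) = 30.594
t = (73.2 − 71.2)/√[30.594·(1/10 + 1/40)] = 1.023
df = n₁ + n₂ − 2 = 48
Two-sided p-value ≈ 0.312
Since p ≈ 0.312 > α = 0.1, fail to reject H0; the evidence is not statistically significant.

t = 1.023; fail to reject H0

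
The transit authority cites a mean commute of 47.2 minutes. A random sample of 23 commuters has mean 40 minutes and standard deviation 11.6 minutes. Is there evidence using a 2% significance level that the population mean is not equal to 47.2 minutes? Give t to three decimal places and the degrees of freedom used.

t = -2.977, df = 22

H0: μ = 47.2; H1: μ ≠ 47.2 (one-sample t-test, two-sided).
t = (x̄ − μ₀)/(s/√n) = (40 − 47.2)/(11.6/√23) = -2.977
df = n − 1 = 22
Two-sided p-value ≈ 0.0070
Since p ≈ 0.0070 < α = 0.02, reject H0; the evidence is statistically significant.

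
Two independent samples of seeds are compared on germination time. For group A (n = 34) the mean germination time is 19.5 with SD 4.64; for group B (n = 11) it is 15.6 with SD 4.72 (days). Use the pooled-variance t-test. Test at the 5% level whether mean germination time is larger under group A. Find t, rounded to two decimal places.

2.41

Let group 1 = group A, group 2 = group B. H0: μ_1 = μ_2; H1: μ_1 > μ_2 (two-sample pooled-variance t-test, right-tailed).
s_p² = [(34−1)·4.64² + (11−1)·4.72²]/(34+11−2) = 21.7037
t = (19.5 − 15.6)/√[21.7037·(1/34 + 1/11)] = 2.41
df = n₁ + n₂ − 2 = 43
p-value = P(T ≥ 2.41) ≈ 0.010
Since p ≈ 0.010 < α = 0.05, reject H0; the data support H1.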